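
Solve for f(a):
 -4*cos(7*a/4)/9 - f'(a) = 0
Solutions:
 f(a) = C1 - 16*sin(7*a/4)/63


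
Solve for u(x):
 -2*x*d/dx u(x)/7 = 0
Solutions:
 u(x) = C1


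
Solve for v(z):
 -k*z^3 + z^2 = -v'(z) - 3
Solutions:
 v(z) = C1 + k*z^4/4 - z^3/3 - 3*z


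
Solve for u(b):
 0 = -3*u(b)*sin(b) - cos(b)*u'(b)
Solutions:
 u(b) = C1*cos(b)^3


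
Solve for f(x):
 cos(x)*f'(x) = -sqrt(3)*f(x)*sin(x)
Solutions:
 f(x) = C1*cos(x)^(sqrt(3))


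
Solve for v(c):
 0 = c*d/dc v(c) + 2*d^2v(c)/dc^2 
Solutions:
 v(c) = C1 + C2*erf(c/2)


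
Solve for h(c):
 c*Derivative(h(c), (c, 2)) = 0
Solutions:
 h(c) = C1 + C2*c


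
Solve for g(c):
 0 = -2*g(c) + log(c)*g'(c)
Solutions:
 g(c) = C1*exp(2*li(c))


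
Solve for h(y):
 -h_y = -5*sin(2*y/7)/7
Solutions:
 h(y) = C1 - 5*cos(2*y/7)/2


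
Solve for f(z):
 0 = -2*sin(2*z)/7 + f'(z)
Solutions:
 f(z) = C1 - cos(2*z)/7


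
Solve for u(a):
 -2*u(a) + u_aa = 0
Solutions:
 u(a) = C1*exp(-sqrt(2)*a) + C2*exp(sqrt(2)*a)


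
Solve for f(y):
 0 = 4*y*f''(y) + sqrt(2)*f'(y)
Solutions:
 f(y) = C1 + C2*y^(1 - sqrt(2)/4)


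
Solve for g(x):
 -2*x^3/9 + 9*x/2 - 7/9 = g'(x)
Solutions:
 g(x) = C1 - x^4/18 + 9*x^2/4 - 7*x/9


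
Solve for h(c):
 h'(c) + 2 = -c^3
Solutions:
 h(c) = C1 - c^4/4 - 2*c


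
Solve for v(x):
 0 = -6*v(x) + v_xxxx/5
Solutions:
 v(x) = C1*exp(-30^(1/4)*x) + C2*exp(30^(1/4)*x) + C3*sin(30^(1/4)*x) + C4*cos(30^(1/4)*x)


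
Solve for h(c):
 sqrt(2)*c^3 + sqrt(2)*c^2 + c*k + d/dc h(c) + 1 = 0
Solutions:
 h(c) = C1 - sqrt(2)*c^4/4 - sqrt(2)*c^3/3 - c^2*k/2 - c


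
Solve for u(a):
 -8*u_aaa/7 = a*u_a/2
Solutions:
 u(a) = C1 + Integral(C2*airyai(-2^(2/3)*7^(1/3)*a/4) + C3*airybi(-2^(2/3)*7^(1/3)*a/4), a)


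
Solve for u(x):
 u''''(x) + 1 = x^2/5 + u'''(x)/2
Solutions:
 u(x) = C1 + C2*x + C3*x^2 + C4*exp(x/2) - x^5/150 - x^4/15 - x^3/5


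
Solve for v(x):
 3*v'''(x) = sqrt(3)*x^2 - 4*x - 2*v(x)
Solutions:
 v(x) = C3*exp(-2^(1/3)*3^(2/3)*x/3) + sqrt(3)*x^2/2 - 2*x + (C1*sin(2^(1/3)*3^(1/6)*x/2) + C2*cos(2^(1/3)*3^(1/6)*x/2))*exp(2^(1/3)*3^(2/3)*x/6)


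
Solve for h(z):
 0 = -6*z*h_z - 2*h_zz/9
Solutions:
 h(z) = C1 + C2*erf(3*sqrt(6)*z/2)


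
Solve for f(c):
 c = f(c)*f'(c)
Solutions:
 f(c) = -sqrt(C1 + c^2)
 f(c) = sqrt(C1 + c^2)


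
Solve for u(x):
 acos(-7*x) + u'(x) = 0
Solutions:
 u(x) = C1 - x*acos(-7*x) - sqrt(1 - 49*x^2)/7


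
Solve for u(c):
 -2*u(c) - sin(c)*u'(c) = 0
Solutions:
 u(c) = C1*(cos(c) + 1)/(cos(c) - 1)


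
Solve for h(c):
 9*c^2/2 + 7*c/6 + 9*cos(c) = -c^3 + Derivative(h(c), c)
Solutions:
 h(c) = C1 + c^4/4 + 3*c^3/2 + 7*c^2/12 + 9*sin(c)


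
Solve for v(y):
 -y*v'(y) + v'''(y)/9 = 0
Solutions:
 v(y) = C1 + Integral(C2*airyai(3^(2/3)*y) + C3*airybi(3^(2/3)*y), y)


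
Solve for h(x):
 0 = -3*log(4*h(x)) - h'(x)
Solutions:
 Integral(1/(log(_y) + 2*log(2)), (_y, h(x)))/3 = C1 - x


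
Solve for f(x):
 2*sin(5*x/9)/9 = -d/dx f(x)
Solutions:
 f(x) = C1 + 2*cos(5*x/9)/5


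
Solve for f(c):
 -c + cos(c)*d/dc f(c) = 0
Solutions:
 f(c) = C1 + Integral(c/cos(c), c)


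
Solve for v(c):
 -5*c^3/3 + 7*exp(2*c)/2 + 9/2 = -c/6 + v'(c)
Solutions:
 v(c) = C1 - 5*c^4/12 + c^2/12 + 9*c/2 + 7*exp(2*c)/4


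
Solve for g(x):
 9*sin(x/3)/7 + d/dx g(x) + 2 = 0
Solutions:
 g(x) = C1 - 2*x + 27*cos(x/3)/7


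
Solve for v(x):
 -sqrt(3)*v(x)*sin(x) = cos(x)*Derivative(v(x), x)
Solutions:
 v(x) = C1*cos(x)^(sqrt(3))


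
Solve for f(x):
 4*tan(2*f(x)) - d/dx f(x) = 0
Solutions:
 f(x) = -asin(C1*exp(8*x))/2 + pi/2
 f(x) = asin(C1*exp(8*x))/2


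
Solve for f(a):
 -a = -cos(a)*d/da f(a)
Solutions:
 f(a) = C1 + Integral(a/cos(a), a)


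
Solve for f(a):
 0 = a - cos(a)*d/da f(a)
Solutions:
 f(a) = C1 + Integral(a/cos(a), a)


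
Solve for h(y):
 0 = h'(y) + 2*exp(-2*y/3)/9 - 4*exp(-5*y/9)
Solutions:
 h(y) = C1 + exp(-2*y/3)/3 - 36*exp(-5*y/9)/5


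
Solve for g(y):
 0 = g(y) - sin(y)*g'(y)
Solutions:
 g(y) = C1*sqrt(cos(y) - 1)/sqrt(cos(y) + 1)


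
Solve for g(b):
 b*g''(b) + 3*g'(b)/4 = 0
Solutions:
 g(b) = C1 + C2*b^(1/4)


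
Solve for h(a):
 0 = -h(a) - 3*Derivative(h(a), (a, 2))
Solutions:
 h(a) = C1*sin(sqrt(3)*a/3) + C2*cos(sqrt(3)*a/3)


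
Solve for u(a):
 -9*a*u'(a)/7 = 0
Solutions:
 u(a) = C1


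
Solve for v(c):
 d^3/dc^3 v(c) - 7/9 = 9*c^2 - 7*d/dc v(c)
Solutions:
 v(c) = C1 + C2*sin(sqrt(7)*c) + C3*cos(sqrt(7)*c) + 3*c^3/7 - 113*c/441


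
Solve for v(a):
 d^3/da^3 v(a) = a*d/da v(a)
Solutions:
 v(a) = C1 + Integral(C2*airyai(a) + C3*airybi(a), a)


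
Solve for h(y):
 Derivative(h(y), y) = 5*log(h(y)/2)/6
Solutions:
 6*Integral(1/(-log(_y) + log(2)), (_y, h(y)))/5 = C1 - y


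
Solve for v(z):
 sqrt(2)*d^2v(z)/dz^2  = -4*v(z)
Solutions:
 v(z) = C1*sin(2^(3/4)*z) + C2*cos(2^(3/4)*z)


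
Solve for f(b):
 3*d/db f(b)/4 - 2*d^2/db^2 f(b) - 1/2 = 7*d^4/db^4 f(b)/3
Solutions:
 f(b) = C1 + C2*exp(7^(1/3)*b*(-(63 + sqrt(7553))^(1/3) + 8*7^(1/3)/(63 + sqrt(7553))^(1/3))/28)*sin(sqrt(3)*7^(1/3)*b*(8*7^(1/3)/(63 + sqrt(7553))^(1/3) + (63 + sqrt(7553))^(1/3))/28) + C3*exp(7^(1/3)*b*(-(63 + sqrt(7553))^(1/3) + 8*7^(1/3)/(63 + sqrt(7553))^(1/3))/28)*cos(sqrt(3)*7^(1/3)*b*(8*7^(1/3)/(63 + sqrt(7553))^(1/3) + (63 + sqrt(7553))^(1/3))/28) + C4*exp(-7^(1/3)*b*(-(63 + sqrt(7553))^(1/3) + 8*7^(1/3)/(63 + sqrt(7553))^(1/3))/14) + 2*b/3


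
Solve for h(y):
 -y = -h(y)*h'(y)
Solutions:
 h(y) = -sqrt(C1 + y^2)
 h(y) = sqrt(C1 + y^2)


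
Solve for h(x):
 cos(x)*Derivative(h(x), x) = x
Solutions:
 h(x) = C1 + Integral(x/cos(x), x)


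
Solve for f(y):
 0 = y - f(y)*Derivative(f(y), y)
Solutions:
 f(y) = -sqrt(C1 + y^2)
 f(y) = sqrt(C1 + y^2)


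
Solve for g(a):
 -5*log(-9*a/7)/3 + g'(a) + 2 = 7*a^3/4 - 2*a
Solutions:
 g(a) = C1 + 7*a^4/16 - a^2 + 5*a*log(-a)/3 + a*(-2*log(7) - 11/3 + log(21)/3 + 3*log(3))


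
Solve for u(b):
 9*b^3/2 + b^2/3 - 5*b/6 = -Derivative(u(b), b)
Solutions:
 u(b) = C1 - 9*b^4/8 - b^3/9 + 5*b^2/12


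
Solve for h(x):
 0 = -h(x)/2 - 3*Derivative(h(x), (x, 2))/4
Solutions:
 h(x) = C1*sin(sqrt(6)*x/3) + C2*cos(sqrt(6)*x/3)


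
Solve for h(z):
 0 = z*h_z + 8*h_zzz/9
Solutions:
 h(z) = C1 + Integral(C2*airyai(-3^(2/3)*z/2) + C3*airybi(-3^(2/3)*z/2), z)


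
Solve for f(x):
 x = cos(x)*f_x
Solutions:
 f(x) = C1 + Integral(x/cos(x), x)


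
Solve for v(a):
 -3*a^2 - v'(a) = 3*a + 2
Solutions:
 v(a) = C1 - a^3 - 3*a^2/2 - 2*a


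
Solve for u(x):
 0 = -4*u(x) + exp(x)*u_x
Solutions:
 u(x) = C1*exp(-4*exp(-x))


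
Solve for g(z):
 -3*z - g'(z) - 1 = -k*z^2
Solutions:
 g(z) = C1 + k*z^3/3 - 3*z^2/2 - z


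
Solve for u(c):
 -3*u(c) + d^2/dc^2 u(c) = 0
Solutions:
 u(c) = C1*exp(-sqrt(3)*c) + C2*exp(sqrt(3)*c)


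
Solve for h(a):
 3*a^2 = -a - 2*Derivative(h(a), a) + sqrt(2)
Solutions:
 h(a) = C1 - a^3/2 - a^2/4 + sqrt(2)*a/2


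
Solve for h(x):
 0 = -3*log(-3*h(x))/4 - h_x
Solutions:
 4*Integral(1/(log(-_y) + log(3)), (_y, h(x)))/3 = C1 - x


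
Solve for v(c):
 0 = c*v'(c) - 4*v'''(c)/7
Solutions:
 v(c) = C1 + Integral(C2*airyai(14^(1/3)*c/2) + C3*airybi(14^(1/3)*c/2), c)


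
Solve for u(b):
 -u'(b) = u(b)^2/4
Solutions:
 u(b) = 4/(C1 + b)


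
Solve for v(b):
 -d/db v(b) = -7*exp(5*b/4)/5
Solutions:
 v(b) = C1 + 28*exp(5*b/4)/25


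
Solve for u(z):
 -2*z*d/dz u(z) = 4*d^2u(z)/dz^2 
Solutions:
 u(z) = C1 + C2*erf(z/2)


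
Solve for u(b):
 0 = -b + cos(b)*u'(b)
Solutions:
 u(b) = C1 + Integral(b/cos(b), b)


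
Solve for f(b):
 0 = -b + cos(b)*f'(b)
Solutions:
 f(b) = C1 + Integral(b/cos(b), b)


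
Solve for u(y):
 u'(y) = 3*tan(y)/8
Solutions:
 u(y) = C1 - 3*log(cos(y))/8


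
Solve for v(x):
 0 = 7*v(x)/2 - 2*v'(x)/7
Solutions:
 v(x) = C1*exp(49*x/4)


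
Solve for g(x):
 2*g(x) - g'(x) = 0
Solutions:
 g(x) = C1*exp(2*x)


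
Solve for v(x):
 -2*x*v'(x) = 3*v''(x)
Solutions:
 v(x) = C1 + C2*erf(sqrt(3)*x/3)


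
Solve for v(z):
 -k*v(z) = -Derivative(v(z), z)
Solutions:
 v(z) = C1*exp(k*z)


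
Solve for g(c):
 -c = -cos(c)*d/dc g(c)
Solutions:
 g(c) = C1 + Integral(c/cos(c), c)


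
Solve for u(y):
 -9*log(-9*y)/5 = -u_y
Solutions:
 u(y) = C1 + 9*y*log(-y)/5 + 9*y*(-1 + 2*log(3))/5


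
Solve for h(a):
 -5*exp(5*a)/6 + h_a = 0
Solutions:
 h(a) = C1 + exp(5*a)/6


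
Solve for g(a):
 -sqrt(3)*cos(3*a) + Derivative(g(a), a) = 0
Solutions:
 g(a) = C1 + sqrt(3)*sin(3*a)/3


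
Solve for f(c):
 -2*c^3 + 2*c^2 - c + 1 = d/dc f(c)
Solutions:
 f(c) = C1 - c^4/2 + 2*c^3/3 - c^2/2 + c


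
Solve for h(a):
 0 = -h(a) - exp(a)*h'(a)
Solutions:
 h(a) = C1*exp(exp(-a))


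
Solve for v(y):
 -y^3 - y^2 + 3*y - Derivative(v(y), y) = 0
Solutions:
 v(y) = C1 - y^4/4 - y^3/3 + 3*y^2/2


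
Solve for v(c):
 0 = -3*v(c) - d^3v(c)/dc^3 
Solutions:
 v(c) = C3*exp(-3^(1/3)*c) + (C1*sin(3^(5/6)*c/2) + C2*cos(3^(5/6)*c/2))*exp(3^(1/3)*c/2)


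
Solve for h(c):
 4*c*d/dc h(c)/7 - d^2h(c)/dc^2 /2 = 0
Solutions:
 h(c) = C1 + C2*erfi(2*sqrt(7)*c/7)


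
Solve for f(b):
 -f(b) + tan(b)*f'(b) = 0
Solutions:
 f(b) = C1*sin(b)


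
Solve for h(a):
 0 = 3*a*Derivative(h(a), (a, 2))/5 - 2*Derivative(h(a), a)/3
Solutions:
 h(a) = C1 + C2*a^(19/9)


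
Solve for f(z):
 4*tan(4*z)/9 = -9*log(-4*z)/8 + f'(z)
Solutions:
 f(z) = C1 + 9*z*log(-z)/8 - 9*z/8 + 9*z*log(2)/4 - log(cos(4*z))/9


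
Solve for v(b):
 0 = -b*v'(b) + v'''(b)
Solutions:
 v(b) = C1 + Integral(C2*airyai(b) + C3*airybi(b), b)


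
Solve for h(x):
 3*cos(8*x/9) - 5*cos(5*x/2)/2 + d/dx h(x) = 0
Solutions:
 h(x) = C1 - 27*sin(8*x/9)/8 + sin(5*x/2)


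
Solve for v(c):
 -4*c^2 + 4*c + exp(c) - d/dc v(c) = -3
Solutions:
 v(c) = C1 - 4*c^3/3 + 2*c^2 + 3*c + exp(c)


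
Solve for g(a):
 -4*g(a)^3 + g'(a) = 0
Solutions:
 g(a) = -sqrt(2)*sqrt(-1/(C1 + 4*a))/2
 g(a) = sqrt(2)*sqrt(-1/(C1 + 4*a))/2


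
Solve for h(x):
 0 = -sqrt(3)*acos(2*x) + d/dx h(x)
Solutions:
 h(x) = C1 + sqrt(3)*(x*acos(2*x) - sqrt(1 - 4*x^2)/2)


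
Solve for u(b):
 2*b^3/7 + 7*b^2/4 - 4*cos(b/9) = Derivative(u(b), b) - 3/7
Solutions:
 u(b) = C1 + b^4/14 + 7*b^3/12 + 3*b/7 - 36*sin(b/9)


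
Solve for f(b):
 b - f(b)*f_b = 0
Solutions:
 f(b) = -sqrt(C1 + b^2)
 f(b) = sqrt(C1 + b^2)


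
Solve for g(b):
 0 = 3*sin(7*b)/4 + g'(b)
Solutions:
 g(b) = C1 + 3*cos(7*b)/28


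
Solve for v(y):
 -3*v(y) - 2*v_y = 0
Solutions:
 v(y) = C1*exp(-3*y/2)


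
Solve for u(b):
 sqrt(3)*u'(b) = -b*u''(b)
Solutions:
 u(b) = C1 + C2*b^(1 - sqrt(3))


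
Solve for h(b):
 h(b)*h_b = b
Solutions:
 h(b) = -sqrt(C1 + b^2)
 h(b) = sqrt(C1 + b^2)


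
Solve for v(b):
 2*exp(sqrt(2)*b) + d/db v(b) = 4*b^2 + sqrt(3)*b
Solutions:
 v(b) = C1 + 4*b^3/3 + sqrt(3)*b^2/2 - sqrt(2)*exp(sqrt(2)*b)


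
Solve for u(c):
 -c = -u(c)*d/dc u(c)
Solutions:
 u(c) = -sqrt(C1 + c^2)
 u(c) = sqrt(C1 + c^2)


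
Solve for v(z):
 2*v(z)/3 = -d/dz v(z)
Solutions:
 v(z) = C1*exp(-2*z/3)


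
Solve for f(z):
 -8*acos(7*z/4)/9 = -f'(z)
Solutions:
 f(z) = C1 + 8*z*acos(7*z/4)/9 - 8*sqrt(16 - 49*z^2)/63


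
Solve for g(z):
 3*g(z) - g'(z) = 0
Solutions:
 g(z) = C1*exp(3*z)


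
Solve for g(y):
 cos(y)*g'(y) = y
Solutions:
 g(y) = C1 + Integral(y/cos(y), y)


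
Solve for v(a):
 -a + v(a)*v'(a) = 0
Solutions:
 v(a) = -sqrt(C1 + a^2)
 v(a) = sqrt(C1 + a^2)


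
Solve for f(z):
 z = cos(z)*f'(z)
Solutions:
 f(z) = C1 + Integral(z/cos(z), z)


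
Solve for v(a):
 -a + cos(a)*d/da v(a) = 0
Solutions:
 v(a) = C1 + Integral(a/cos(a), a)


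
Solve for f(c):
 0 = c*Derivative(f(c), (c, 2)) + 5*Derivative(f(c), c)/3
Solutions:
 f(c) = C1 + C2/c^(2/3)


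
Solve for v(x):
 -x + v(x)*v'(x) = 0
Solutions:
 v(x) = -sqrt(C1 + x^2)
 v(x) = sqrt(C1 + x^2)


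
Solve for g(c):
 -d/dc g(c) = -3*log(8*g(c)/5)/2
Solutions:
 -2*Integral(1/(log(_y) - log(5) + 3*log(2)), (_y, g(c)))/3 = C1 - c


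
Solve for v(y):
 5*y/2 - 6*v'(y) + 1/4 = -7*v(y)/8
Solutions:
 v(y) = C1*exp(7*y/48) - 20*y/7 - 974/49


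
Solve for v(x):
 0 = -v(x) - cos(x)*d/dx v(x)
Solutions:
 v(x) = C1*sqrt(sin(x) - 1)/sqrt(sin(x) + 1)


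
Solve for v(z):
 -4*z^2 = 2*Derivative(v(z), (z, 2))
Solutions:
 v(z) = C1 + C2*z - z^4/6


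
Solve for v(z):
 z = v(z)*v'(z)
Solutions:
 v(z) = -sqrt(C1 + z^2)
 v(z) = sqrt(C1 + z^2)


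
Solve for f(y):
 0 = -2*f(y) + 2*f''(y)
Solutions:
 f(y) = C1*exp(-y) + C2*exp(y)


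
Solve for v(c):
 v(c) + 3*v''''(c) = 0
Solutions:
 v(c) = (C1*sin(sqrt(2)*3^(3/4)*c/6) + C2*cos(sqrt(2)*3^(3/4)*c/6))*exp(-sqrt(2)*3^(3/4)*c/6) + (C3*sin(sqrt(2)*3^(3/4)*c/6) + C4*cos(sqrt(2)*3^(3/4)*c/6))*exp(sqrt(2)*3^(3/4)*c/6)


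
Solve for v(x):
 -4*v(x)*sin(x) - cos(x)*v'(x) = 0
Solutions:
 v(x) = C1*cos(x)^4


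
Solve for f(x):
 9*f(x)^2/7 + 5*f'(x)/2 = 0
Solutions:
 f(x) = 35/(C1 + 18*x)


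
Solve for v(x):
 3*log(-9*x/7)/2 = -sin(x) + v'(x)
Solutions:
 v(x) = C1 + 3*x*log(-x)/2 - 3*x*log(7)/2 - 3*x/2 + 3*x*log(3) - cos(x)


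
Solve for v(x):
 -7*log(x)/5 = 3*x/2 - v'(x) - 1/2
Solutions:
 v(x) = C1 + 3*x^2/4 + 7*x*log(x)/5 - 19*x/10


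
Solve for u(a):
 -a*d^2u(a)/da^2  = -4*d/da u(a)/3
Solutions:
 u(a) = C1 + C2*a^(7/3)


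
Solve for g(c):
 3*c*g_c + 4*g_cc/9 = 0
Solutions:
 g(c) = C1 + C2*erf(3*sqrt(6)*c/4)


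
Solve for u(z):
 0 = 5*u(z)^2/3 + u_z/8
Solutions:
 u(z) = 3/(C1 + 40*z)


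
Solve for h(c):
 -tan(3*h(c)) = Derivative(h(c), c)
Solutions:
 h(c) = -asin(C1*exp(-3*c))/3 + pi/3
 h(c) = asin(C1*exp(-3*c))/3


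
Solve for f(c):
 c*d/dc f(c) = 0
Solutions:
 f(c) = C1


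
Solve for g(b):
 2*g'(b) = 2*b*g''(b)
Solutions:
 g(b) = C1 + C2*b^2


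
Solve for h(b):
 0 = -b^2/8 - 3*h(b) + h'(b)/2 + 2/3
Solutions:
 h(b) = C1*exp(6*b) - b^2/24 - b/72 + 95/432


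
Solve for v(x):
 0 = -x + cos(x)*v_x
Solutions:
 v(x) = C1 + Integral(x/cos(x), x)


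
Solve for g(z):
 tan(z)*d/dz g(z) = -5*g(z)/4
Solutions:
 g(z) = C1/sin(z)^(5/4)


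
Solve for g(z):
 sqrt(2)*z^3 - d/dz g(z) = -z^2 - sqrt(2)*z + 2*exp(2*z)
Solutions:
 g(z) = C1 + sqrt(2)*z^4/4 + z^3/3 + sqrt(2)*z^2/2 - exp(2*z)


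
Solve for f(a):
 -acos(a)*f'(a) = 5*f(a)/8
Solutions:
 f(a) = C1*exp(-5*Integral(1/acos(a), a)/8)


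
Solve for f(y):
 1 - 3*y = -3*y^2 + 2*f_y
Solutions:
 f(y) = C1 + y^3/2 - 3*y^2/4 + y/2


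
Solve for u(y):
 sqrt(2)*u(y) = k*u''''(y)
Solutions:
 u(y) = C1*exp(-2^(1/8)*y*(1/k)^(1/4)) + C2*exp(2^(1/8)*y*(1/k)^(1/4)) + C3*exp(-2^(1/8)*I*y*(1/k)^(1/4)) + C4*exp(2^(1/8)*I*y*(1/k)^(1/4))


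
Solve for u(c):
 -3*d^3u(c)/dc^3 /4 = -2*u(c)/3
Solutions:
 u(c) = C3*exp(2*3^(1/3)*c/3) + (C1*sin(3^(5/6)*c/3) + C2*cos(3^(5/6)*c/3))*exp(-3^(1/3)*c/3)


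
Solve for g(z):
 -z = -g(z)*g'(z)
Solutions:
 g(z) = -sqrt(C1 + z^2)
 g(z) = sqrt(C1 + z^2)


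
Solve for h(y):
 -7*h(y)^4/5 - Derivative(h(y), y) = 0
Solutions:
 h(y) = 5^(1/3)*(1/(C1 + 21*y))^(1/3)
 h(y) = 5^(1/3)*(-3^(2/3) - 3*3^(1/6)*I)*(1/(C1 + 7*y))^(1/3)/6
 h(y) = 5^(1/3)*(-3^(2/3) + 3*3^(1/6)*I)*(1/(C1 + 7*y))^(1/3)/6


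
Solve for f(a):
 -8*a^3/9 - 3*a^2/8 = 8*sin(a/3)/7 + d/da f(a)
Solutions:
 f(a) = C1 - 2*a^4/9 - a^3/8 + 24*cos(a/3)/7


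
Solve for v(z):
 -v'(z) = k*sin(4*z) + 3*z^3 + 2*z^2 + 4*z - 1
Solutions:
 v(z) = C1 + k*cos(4*z)/4 - 3*z^4/4 - 2*z^3/3 - 2*z^2 + z


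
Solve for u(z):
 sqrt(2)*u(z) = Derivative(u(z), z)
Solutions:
 u(z) = C1*exp(sqrt(2)*z)


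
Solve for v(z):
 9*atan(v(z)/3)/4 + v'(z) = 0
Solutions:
 Integral(1/atan(_y/3), (_y, v(z))) = C1 - 9*z/4


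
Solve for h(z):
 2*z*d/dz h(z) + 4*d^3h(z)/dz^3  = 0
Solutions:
 h(z) = C1 + Integral(C2*airyai(-2^(2/3)*z/2) + C3*airybi(-2^(2/3)*z/2), z)


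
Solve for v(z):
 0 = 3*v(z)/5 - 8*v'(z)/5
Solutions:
 v(z) = C1*exp(3*z/8)


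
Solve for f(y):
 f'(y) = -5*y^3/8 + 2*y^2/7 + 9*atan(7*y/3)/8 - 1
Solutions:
 f(y) = C1 - 5*y^4/32 + 2*y^3/21 + 9*y*atan(7*y/3)/8 - y - 27*log(49*y^2 + 9)/112


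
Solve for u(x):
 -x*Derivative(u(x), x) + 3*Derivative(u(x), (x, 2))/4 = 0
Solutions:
 u(x) = C1 + C2*erfi(sqrt(6)*x/3)


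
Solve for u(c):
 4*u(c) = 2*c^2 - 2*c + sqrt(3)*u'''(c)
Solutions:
 u(c) = C3*exp(2^(2/3)*3^(5/6)*c/3) + c^2/2 - c/2 + (C1*sin(2^(2/3)*3^(1/3)*c/2) + C2*cos(2^(2/3)*3^(1/3)*c/2))*exp(-2^(2/3)*3^(5/6)*c/6)


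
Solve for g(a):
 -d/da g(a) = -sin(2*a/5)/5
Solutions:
 g(a) = C1 - cos(2*a/5)/2


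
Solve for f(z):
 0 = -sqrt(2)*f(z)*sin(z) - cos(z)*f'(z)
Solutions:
 f(z) = C1*cos(z)^(sqrt(2))


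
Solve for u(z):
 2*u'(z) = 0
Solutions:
 u(z) = C1


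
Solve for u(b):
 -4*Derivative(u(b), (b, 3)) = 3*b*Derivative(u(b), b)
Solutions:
 u(b) = C1 + Integral(C2*airyai(-6^(1/3)*b/2) + C3*airybi(-6^(1/3)*b/2), b)


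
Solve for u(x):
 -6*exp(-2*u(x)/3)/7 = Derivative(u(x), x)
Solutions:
 u(x) = 3*log(-sqrt(C1 - 6*x)) - 3*log(21) + 3*log(42)/2
 u(x) = 3*log(C1 - 6*x)/2 - 3*log(21) + 3*log(42)/2


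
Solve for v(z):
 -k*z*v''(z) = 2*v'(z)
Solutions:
 v(z) = C1 + z^(((re(k) - 2)*re(k) + im(k)^2)/(re(k)^2 + im(k)^2))*(C2*sin(2*log(z)*Abs(im(k))/(re(k)^2 + im(k)^2)) + C3*cos(2*log(z)*im(k)/(re(k)^2 + im(k)^2)))


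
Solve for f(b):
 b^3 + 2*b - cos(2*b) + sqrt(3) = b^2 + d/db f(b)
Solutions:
 f(b) = C1 + b^4/4 - b^3/3 + b^2 + sqrt(3)*b - sin(2*b)/2


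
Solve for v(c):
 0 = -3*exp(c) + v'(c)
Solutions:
 v(c) = C1 + 3*exp(c)


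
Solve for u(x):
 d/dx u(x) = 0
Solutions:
 u(x) = C1


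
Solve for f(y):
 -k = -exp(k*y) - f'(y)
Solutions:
 f(y) = C1 + k*y - exp(k*y)/k


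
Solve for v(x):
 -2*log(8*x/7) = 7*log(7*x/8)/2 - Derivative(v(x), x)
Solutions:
 v(x) = C1 + 11*x*log(x)/2 - 11*x/2 - 9*x*log(2)/2 + 3*x*log(7)/2


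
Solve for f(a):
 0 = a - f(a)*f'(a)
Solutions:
 f(a) = -sqrt(C1 + a^2)
 f(a) = sqrt(C1 + a^2)


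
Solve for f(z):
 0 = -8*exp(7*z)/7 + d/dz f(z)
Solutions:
 f(z) = C1 + 8*exp(7*z)/49


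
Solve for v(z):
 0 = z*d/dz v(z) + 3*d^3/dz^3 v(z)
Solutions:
 v(z) = C1 + Integral(C2*airyai(-3^(2/3)*z/3) + C3*airybi(-3^(2/3)*z/3), z)


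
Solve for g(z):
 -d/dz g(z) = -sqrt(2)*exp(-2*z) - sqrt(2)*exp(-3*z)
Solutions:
 g(z) = C1 - sqrt(2)*exp(-2*z)/2 - sqrt(2)*exp(-3*z)/3


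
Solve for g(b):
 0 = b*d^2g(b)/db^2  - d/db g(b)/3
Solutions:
 g(b) = C1 + C2*b^(4/3)


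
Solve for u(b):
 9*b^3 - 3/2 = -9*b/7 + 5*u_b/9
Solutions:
 u(b) = C1 + 81*b^4/20 + 81*b^2/70 - 27*b/10


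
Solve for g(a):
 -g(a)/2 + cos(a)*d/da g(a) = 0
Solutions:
 g(a) = C1*(sin(a) + 1)^(1/4)/(sin(a) - 1)^(1/4)


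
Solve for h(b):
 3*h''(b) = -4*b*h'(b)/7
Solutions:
 h(b) = C1 + C2*erf(sqrt(42)*b/21)


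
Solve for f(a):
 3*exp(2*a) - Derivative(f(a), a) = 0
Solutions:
 f(a) = C1 + 3*exp(2*a)/2


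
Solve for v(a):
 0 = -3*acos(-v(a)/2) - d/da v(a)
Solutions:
 Integral(1/acos(-_y/2), (_y, v(a))) = C1 - 3*a


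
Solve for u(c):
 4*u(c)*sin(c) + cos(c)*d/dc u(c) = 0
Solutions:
 u(c) = C1*cos(c)^4


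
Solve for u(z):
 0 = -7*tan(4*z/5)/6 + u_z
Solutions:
 u(z) = C1 - 35*log(cos(4*z/5))/24


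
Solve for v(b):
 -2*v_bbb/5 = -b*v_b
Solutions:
 v(b) = C1 + Integral(C2*airyai(2^(2/3)*5^(1/3)*b/2) + C3*airybi(2^(2/3)*5^(1/3)*b/2), b)


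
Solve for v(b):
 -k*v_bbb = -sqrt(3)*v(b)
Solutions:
 v(b) = C1*exp(3^(1/6)*b*(1/k)^(1/3)) + C2*exp(b*(-3^(1/6) + 3^(2/3)*I)*(1/k)^(1/3)/2) + C3*exp(-b*(3^(1/6) + 3^(2/3)*I)*(1/k)^(1/3)/2)


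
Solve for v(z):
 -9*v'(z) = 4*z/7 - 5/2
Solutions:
 v(z) = C1 - 2*z^2/63 + 5*z/18


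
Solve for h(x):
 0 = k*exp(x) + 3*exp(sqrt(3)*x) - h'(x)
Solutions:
 h(x) = C1 + k*exp(x) + sqrt(3)*exp(sqrt(3)*x)


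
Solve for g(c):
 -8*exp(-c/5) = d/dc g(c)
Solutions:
 g(c) = C1 + 40*exp(-c/5)


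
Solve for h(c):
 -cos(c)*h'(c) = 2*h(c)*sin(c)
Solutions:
 h(c) = C1*cos(c)^2


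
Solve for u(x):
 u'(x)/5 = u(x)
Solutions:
 u(x) = C1*exp(5*x)


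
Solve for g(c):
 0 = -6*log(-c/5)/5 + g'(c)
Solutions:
 g(c) = C1 + 6*c*log(-c)/5 + 6*c*(-log(5) - 1)/5


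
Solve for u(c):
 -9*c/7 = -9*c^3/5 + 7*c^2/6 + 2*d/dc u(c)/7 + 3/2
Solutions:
 u(c) = C1 + 63*c^4/40 - 49*c^3/36 - 9*c^2/4 - 21*c/4


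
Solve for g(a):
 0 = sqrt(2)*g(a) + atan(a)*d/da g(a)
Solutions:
 g(a) = C1*exp(-sqrt(2)*Integral(1/atan(a), a))


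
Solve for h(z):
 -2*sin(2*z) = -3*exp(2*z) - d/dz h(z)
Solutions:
 h(z) = C1 - 3*exp(2*z)/2 - cos(2*z)


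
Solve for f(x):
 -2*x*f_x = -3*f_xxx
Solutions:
 f(x) = C1 + Integral(C2*airyai(2^(1/3)*3^(2/3)*x/3) + C3*airybi(2^(1/3)*3^(2/3)*x/3), x)


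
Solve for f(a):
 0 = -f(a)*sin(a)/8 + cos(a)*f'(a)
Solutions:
 f(a) = C1/cos(a)^(1/8)


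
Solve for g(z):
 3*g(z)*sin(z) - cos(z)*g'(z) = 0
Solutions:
 g(z) = C1/cos(z)^3


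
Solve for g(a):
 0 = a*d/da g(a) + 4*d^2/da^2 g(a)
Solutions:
 g(a) = C1 + C2*erf(sqrt(2)*a/4)


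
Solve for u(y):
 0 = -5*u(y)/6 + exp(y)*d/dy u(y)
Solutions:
 u(y) = C1*exp(-5*exp(-y)/6)


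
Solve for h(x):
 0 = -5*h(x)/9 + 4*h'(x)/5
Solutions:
 h(x) = C1*exp(25*x/36)


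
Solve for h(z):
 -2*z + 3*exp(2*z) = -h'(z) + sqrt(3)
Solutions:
 h(z) = C1 + z^2 + sqrt(3)*z - 3*exp(2*z)/2


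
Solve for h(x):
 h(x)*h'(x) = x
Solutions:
 h(x) = -sqrt(C1 + x^2)
 h(x) = sqrt(C1 + x^2)


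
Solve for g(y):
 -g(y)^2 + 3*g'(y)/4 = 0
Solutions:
 g(y) = -3/(C1 + 4*y)


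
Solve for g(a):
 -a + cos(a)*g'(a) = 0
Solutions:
 g(a) = C1 + Integral(a/cos(a), a)


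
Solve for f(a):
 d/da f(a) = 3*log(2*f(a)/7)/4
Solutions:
 -4*Integral(1/(log(_y) - log(7) + log(2)), (_y, f(a)))/3 = C1 - a


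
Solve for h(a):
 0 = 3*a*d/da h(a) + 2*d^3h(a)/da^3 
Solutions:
 h(a) = C1 + Integral(C2*airyai(-2^(2/3)*3^(1/3)*a/2) + C3*airybi(-2^(2/3)*3^(1/3)*a/2), a)


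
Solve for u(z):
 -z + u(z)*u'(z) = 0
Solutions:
 u(z) = -sqrt(C1 + z^2)
 u(z) = sqrt(C1 + z^2)


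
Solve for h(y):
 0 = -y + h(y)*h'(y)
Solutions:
 h(y) = -sqrt(C1 + y^2)
 h(y) = sqrt(C1 + y^2)


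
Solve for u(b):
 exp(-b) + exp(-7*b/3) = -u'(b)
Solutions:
 u(b) = C1 + exp(-b) + 3*exp(-7*b/3)/7


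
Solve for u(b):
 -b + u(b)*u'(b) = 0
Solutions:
 u(b) = -sqrt(C1 + b^2)
 u(b) = sqrt(C1 + b^2)


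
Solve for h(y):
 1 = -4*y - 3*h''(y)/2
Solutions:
 h(y) = C1 + C2*y - 4*y^3/9 - y^2/3


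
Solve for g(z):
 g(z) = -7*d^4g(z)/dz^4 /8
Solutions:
 g(z) = (C1*sin(2^(1/4)*7^(3/4)*z/7) + C2*cos(2^(1/4)*7^(3/4)*z/7))*exp(-2^(1/4)*7^(3/4)*z/7) + (C3*sin(2^(1/4)*7^(3/4)*z/7) + C4*cos(2^(1/4)*7^(3/4)*z/7))*exp(2^(1/4)*7^(3/4)*z/7)


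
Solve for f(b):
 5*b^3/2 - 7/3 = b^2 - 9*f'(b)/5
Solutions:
 f(b) = C1 - 25*b^4/72 + 5*b^3/27 + 35*b/27


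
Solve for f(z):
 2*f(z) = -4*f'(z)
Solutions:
 f(z) = C1*exp(-z/2)


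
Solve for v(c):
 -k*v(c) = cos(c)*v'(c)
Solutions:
 v(c) = C1*exp(k*(log(sin(c) - 1) - log(sin(c) + 1))/2)


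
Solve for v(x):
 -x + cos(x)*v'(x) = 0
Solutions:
 v(x) = C1 + Integral(x/cos(x), x)


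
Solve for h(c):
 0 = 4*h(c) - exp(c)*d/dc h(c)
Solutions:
 h(c) = C1*exp(-4*exp(-c))


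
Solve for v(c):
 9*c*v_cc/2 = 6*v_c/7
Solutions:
 v(c) = C1 + C2*c^(25/21)


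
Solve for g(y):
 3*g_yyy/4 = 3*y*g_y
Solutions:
 g(y) = C1 + Integral(C2*airyai(2^(2/3)*y) + C3*airybi(2^(2/3)*y), y)


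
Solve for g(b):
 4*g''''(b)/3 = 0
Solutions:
 g(b) = C1 + C2*b + C3*b^2 + C4*b^3


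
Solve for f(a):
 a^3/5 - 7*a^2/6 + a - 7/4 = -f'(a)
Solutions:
 f(a) = C1 - a^4/20 + 7*a^3/18 - a^2/2 + 7*a/4


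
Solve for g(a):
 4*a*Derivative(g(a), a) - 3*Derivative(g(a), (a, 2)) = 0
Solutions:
 g(a) = C1 + C2*erfi(sqrt(6)*a/3)


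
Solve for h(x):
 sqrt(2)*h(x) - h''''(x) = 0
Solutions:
 h(x) = C1*exp(-2^(1/8)*x) + C2*exp(2^(1/8)*x) + C3*sin(2^(1/8)*x) + C4*cos(2^(1/8)*x)


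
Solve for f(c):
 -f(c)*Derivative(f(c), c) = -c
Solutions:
 f(c) = -sqrt(C1 + c^2)
 f(c) = sqrt(C1 + c^2)


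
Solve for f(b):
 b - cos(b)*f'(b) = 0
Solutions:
 f(b) = C1 + Integral(b/cos(b), b)


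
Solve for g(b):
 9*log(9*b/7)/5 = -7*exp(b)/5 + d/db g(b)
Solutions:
 g(b) = C1 + 9*b*log(b)/5 + 9*b*(-log(7) - 1 + 2*log(3))/5 + 7*exp(b)/5


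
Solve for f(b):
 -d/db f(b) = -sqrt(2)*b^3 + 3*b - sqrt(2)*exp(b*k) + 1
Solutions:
 f(b) = C1 + sqrt(2)*b^4/4 - 3*b^2/2 - b + sqrt(2)*exp(b*k)/k


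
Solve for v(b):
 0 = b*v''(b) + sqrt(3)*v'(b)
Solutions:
 v(b) = C1 + C2*b^(1 - sqrt(3))


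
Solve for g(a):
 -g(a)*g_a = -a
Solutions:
 g(a) = -sqrt(C1 + a^2)
 g(a) = sqrt(C1 + a^2)


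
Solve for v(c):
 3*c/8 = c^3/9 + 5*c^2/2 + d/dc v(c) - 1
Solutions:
 v(c) = C1 - c^4/36 - 5*c^3/6 + 3*c^2/16 + c


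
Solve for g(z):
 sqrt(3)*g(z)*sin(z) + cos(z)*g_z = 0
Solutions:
 g(z) = C1*cos(z)^(sqrt(3))


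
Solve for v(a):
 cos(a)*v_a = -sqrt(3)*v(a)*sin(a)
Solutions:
 v(a) = C1*cos(a)^(sqrt(3))


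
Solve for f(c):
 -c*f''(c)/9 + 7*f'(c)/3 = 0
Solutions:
 f(c) = C1 + C2*c^22


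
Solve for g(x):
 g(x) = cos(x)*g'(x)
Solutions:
 g(x) = C1*sqrt(sin(x) + 1)/sqrt(sin(x) - 1)


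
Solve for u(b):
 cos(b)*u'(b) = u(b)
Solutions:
 u(b) = C1*sqrt(sin(b) + 1)/sqrt(sin(b) - 1)


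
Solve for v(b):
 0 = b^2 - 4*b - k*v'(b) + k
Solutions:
 v(b) = C1 + b^3/(3*k) - 2*b^2/k + b


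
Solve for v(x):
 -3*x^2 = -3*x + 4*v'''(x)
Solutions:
 v(x) = C1 + C2*x + C3*x^2 - x^5/80 + x^4/32


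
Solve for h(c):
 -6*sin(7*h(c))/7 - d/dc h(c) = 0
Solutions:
 h(c) = -acos((-C1 - exp(12*c))/(C1 - exp(12*c)))/7 + 2*pi/7
 h(c) = acos((-C1 - exp(12*c))/(C1 - exp(12*c)))/7


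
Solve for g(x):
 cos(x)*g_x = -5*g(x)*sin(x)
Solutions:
 g(x) = C1*cos(x)^5


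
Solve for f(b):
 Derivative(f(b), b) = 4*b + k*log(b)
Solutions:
 f(b) = C1 + 2*b^2 + b*k*log(b) - b*k


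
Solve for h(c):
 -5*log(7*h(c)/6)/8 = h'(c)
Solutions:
 -8*Integral(1/(-log(_y) - log(7) + log(6)), (_y, h(c)))/5 = C1 - c


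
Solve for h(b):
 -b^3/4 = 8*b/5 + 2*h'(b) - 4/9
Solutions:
 h(b) = C1 - b^4/32 - 2*b^2/5 + 2*b/9


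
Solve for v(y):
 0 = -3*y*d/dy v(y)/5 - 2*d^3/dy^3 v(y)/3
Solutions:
 v(y) = C1 + Integral(C2*airyai(-30^(2/3)*y/10) + C3*airybi(-30^(2/3)*y/10), y)


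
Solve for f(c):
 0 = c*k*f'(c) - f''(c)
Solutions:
 f(c) = Piecewise((-sqrt(2)*sqrt(pi)*C1*erf(sqrt(2)*c*sqrt(-k)/2)/(2*sqrt(-k)) - C2, (k > 0) | (k < 0)), (-C1*c - C2, True))


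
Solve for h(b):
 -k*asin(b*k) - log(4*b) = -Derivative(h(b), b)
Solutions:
 h(b) = C1 + b*log(b) - b + 2*b*log(2) + k*Piecewise((b*asin(b*k) + sqrt(-b^2*k^2 + 1)/k, Ne(k, 0)), (0, True))


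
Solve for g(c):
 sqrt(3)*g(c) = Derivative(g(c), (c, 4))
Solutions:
 g(c) = C1*exp(-3^(1/8)*c) + C2*exp(3^(1/8)*c) + C3*sin(3^(1/8)*c) + C4*cos(3^(1/8)*c)


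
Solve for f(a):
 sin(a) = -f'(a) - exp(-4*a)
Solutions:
 f(a) = C1 + cos(a) + exp(-4*a)/4


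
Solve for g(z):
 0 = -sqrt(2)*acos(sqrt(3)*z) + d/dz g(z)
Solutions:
 g(z) = C1 + sqrt(2)*(z*acos(sqrt(3)*z) - sqrt(3)*sqrt(1 - 3*z^2)/3)


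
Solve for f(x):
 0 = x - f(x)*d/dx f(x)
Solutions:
 f(x) = -sqrt(C1 + x^2)
 f(x) = sqrt(C1 + x^2)


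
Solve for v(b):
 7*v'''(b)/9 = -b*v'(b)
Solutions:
 v(b) = C1 + Integral(C2*airyai(-21^(2/3)*b/7) + C3*airybi(-21^(2/3)*b/7), b)


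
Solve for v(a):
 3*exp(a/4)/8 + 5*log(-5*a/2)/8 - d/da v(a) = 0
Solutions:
 v(a) = C1 + 5*a*log(-a)/8 + 5*a*(-1 - log(2) + log(5))/8 + 3*exp(a/4)/2


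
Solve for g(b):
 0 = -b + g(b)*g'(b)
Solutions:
 g(b) = -sqrt(C1 + b^2)
 g(b) = sqrt(C1 + b^2)


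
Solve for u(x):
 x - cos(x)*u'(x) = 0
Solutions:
 u(x) = C1 + Integral(x/cos(x), x)


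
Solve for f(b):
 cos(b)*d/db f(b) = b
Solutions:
 f(b) = C1 + Integral(b/cos(b), b)


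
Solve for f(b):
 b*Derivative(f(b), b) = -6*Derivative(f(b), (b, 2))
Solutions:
 f(b) = C1 + C2*erf(sqrt(3)*b/6)


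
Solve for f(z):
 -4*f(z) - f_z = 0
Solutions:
 f(z) = C1*exp(-4*z)


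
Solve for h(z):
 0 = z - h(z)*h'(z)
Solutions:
 h(z) = -sqrt(C1 + z^2)
 h(z) = sqrt(C1 + z^2)


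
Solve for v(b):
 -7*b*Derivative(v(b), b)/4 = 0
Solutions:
 v(b) = C1


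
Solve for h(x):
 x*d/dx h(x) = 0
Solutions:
 h(x) = C1


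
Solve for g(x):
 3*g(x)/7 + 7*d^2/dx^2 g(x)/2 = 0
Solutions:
 g(x) = C1*sin(sqrt(6)*x/7) + C2*cos(sqrt(6)*x/7)


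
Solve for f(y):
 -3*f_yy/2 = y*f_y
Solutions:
 f(y) = C1 + C2*erf(sqrt(3)*y/3)


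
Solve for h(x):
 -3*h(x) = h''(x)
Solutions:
 h(x) = C1*sin(sqrt(3)*x) + C2*cos(sqrt(3)*x)


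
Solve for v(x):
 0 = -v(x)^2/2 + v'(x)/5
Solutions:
 v(x) = -2/(C1 + 5*x)


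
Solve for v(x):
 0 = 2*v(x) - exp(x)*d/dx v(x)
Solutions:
 v(x) = C1*exp(-2*exp(-x))


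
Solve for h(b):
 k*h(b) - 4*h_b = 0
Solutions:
 h(b) = C1*exp(b*k/4)


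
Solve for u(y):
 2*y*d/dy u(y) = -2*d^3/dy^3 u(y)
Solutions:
 u(y) = C1 + Integral(C2*airyai(-y) + C3*airybi(-y), y)


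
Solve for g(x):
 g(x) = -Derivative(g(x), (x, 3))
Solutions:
 g(x) = C3*exp(-x) + (C1*sin(sqrt(3)*x/2) + C2*cos(sqrt(3)*x/2))*exp(x/2)


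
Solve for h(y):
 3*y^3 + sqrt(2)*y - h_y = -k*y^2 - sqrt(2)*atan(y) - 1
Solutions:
 h(y) = C1 + k*y^3/3 + 3*y^4/4 + sqrt(2)*y^2/2 + y + sqrt(2)*(y*atan(y) - log(y^2 + 1)/2)


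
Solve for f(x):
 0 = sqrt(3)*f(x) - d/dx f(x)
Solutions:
 f(x) = C1*exp(sqrt(3)*x)


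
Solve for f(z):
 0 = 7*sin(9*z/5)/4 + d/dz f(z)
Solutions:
 f(z) = C1 + 35*cos(9*z/5)/36


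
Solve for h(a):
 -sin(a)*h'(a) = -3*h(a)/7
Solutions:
 h(a) = C1*(cos(a) - 1)^(3/14)/(cos(a) + 1)^(3/14)


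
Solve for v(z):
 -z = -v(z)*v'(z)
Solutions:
 v(z) = -sqrt(C1 + z^2)
 v(z) = sqrt(C1 + z^2)


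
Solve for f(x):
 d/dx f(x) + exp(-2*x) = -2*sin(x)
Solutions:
 f(x) = C1 + 2*cos(x) + exp(-2*x)/2


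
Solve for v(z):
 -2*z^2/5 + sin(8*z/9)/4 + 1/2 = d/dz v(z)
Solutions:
 v(z) = C1 - 2*z^3/15 + z/2 - 9*cos(8*z/9)/32


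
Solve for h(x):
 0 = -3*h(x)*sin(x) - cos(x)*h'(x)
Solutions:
 h(x) = C1*cos(x)^3


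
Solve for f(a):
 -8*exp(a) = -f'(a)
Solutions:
 f(a) = C1 + 8*exp(a)


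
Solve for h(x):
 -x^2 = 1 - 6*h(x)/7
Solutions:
 h(x) = 7*x^2/6 + 7/6


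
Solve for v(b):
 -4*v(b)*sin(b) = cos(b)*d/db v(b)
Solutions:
 v(b) = C1*cos(b)^4


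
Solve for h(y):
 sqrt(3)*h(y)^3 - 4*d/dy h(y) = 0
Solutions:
 h(y) = -sqrt(2)*sqrt(-1/(C1 + sqrt(3)*y))
 h(y) = sqrt(2)*sqrt(-1/(C1 + sqrt(3)*y))


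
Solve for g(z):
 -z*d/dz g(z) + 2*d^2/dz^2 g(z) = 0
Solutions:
 g(z) = C1 + C2*erfi(z/2)


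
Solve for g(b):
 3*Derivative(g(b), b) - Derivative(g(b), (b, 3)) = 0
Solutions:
 g(b) = C1 + C2*exp(-sqrt(3)*b) + C3*exp(sqrt(3)*b)


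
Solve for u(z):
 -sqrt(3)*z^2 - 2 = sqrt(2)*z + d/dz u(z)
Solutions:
 u(z) = C1 - sqrt(3)*z^3/3 - sqrt(2)*z^2/2 - 2*z


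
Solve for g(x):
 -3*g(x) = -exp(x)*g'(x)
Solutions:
 g(x) = C1*exp(-3*exp(-x))


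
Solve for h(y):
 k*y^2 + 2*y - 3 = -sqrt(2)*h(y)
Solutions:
 h(y) = sqrt(2)*(-k*y^2 - 2*y + 3)/2


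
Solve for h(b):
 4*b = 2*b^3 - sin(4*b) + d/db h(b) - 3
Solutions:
 h(b) = C1 - b^4/2 + 2*b^2 + 3*b - cos(4*b)/4


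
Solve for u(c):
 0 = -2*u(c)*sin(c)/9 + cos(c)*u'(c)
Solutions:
 u(c) = C1/cos(c)^(2/9)


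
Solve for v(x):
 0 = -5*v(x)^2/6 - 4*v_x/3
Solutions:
 v(x) = 8/(C1 + 5*x)


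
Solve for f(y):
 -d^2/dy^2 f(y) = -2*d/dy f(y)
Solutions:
 f(y) = C1 + C2*exp(2*y)


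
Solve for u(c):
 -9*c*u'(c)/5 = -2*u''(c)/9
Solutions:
 u(c) = C1 + C2*erfi(9*sqrt(5)*c/10)


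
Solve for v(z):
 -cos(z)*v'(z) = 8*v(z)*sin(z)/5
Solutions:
 v(z) = C1*cos(z)^(8/5)


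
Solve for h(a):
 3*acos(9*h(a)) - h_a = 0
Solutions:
 Integral(1/acos(9*_y), (_y, h(a))) = C1 + 3*a


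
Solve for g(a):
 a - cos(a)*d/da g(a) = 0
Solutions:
 g(a) = C1 + Integral(a/cos(a), a)


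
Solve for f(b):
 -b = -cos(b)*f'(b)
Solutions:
 f(b) = C1 + Integral(b/cos(b), b)


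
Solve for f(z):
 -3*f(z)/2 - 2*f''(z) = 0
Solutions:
 f(z) = C1*sin(sqrt(3)*z/2) + C2*cos(sqrt(3)*z/2)


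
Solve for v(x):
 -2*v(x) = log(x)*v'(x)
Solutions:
 v(x) = C1*exp(-2*li(x))


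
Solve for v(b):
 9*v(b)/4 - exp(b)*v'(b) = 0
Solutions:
 v(b) = C1*exp(-9*exp(-b)/4)


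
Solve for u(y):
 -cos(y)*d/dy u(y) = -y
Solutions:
 u(y) = C1 + Integral(y/cos(y), y)


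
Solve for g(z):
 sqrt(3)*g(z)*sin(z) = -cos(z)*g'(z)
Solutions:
 g(z) = C1*cos(z)^(sqrt(3))


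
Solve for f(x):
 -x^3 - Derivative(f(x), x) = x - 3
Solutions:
 f(x) = C1 - x^4/4 - x^2/2 + 3*x


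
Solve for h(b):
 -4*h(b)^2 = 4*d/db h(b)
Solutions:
 h(b) = 1/(C1 + b)


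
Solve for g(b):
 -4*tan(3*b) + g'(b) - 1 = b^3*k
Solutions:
 g(b) = C1 + b^4*k/4 + b - 4*log(cos(3*b))/3


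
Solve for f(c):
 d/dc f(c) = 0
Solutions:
 f(c) = C1


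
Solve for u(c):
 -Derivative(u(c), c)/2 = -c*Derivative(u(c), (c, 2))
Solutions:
 u(c) = C1 + C2*c^(3/2)


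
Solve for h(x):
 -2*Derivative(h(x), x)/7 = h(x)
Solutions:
 h(x) = C1*exp(-7*x/2)


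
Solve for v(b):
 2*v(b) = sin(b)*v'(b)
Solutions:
 v(b) = C1*(cos(b) - 1)/(cos(b) + 1)


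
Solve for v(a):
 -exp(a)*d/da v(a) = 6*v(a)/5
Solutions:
 v(a) = C1*exp(6*exp(-a)/5)


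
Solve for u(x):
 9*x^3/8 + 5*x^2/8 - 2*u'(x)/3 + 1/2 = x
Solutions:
 u(x) = C1 + 27*x^4/64 + 5*x^3/16 - 3*x^2/4 + 3*x/4


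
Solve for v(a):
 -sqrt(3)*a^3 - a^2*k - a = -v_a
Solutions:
 v(a) = C1 + sqrt(3)*a^4/4 + a^3*k/3 + a^2/2


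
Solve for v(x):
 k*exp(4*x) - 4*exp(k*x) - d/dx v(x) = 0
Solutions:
 v(x) = C1 + k*exp(4*x)/4 - 4*exp(k*x)/k


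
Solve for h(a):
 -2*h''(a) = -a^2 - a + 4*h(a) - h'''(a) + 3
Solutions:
 h(a) = C1*exp(a*(-2^(1/3)*(3*sqrt(105) + 31)^(1/3) - 2*2^(2/3)/(3*sqrt(105) + 31)^(1/3) + 4)/6)*sin(2^(1/3)*sqrt(3)*a*(-(3*sqrt(105) + 31)^(1/3) + 2*2^(1/3)/(3*sqrt(105) + 31)^(1/3))/6) + C2*exp(a*(-2^(1/3)*(3*sqrt(105) + 31)^(1/3) - 2*2^(2/3)/(3*sqrt(105) + 31)^(1/3) + 4)/6)*cos(2^(1/3)*sqrt(3)*a*(-(3*sqrt(105) + 31)^(1/3) + 2*2^(1/3)/(3*sqrt(105) + 31)^(1/3))/6) + C3*exp(a*(2*2^(2/3)/(3*sqrt(105) + 31)^(1/3) + 2 + 2^(1/3)*(3*sqrt(105) + 31)^(1/3))/3) + a^2/4 + a/4 - 1


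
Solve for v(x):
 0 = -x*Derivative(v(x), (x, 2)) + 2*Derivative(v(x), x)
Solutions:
 v(x) = C1 + C2*x^3


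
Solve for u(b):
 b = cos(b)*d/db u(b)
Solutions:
 u(b) = C1 + Integral(b/cos(b), b)


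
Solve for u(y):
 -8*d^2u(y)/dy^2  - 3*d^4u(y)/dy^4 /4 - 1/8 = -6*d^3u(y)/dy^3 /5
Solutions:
 u(y) = C1 + C2*y - y^2/128 + (C3*sin(4*sqrt(141)*y/15) + C4*cos(4*sqrt(141)*y/15))*exp(4*y/5)


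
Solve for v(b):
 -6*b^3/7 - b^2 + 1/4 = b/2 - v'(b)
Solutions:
 v(b) = C1 + 3*b^4/14 + b^3/3 + b^2/4 - b/4


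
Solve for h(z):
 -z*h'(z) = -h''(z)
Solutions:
 h(z) = C1 + C2*erfi(sqrt(2)*z/2)


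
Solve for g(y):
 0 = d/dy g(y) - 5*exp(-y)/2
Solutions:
 g(y) = C1 - 5*exp(-y)/2


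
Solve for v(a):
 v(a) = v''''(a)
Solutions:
 v(a) = C1*exp(-a) + C2*exp(a) + C3*sin(a) + C4*cos(a)


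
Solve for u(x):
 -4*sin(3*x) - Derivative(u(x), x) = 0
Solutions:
 u(x) = C1 + 4*cos(3*x)/3


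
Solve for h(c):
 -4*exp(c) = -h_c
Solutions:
 h(c) = C1 + 4*exp(c)


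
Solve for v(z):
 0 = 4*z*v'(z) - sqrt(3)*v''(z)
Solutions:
 v(z) = C1 + C2*erfi(sqrt(2)*3^(3/4)*z/3)


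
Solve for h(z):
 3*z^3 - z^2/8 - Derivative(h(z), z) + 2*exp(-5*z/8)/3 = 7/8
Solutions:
 h(z) = C1 + 3*z^4/4 - z^3/24 - 7*z/8 - 16*exp(-5*z/8)/15


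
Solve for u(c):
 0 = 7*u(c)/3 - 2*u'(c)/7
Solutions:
 u(c) = C1*exp(49*c/6)


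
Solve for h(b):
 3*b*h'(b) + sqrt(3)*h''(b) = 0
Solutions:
 h(b) = C1 + C2*erf(sqrt(2)*3^(1/4)*b/2)


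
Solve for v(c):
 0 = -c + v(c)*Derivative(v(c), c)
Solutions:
 v(c) = -sqrt(C1 + c^2)
 v(c) = sqrt(C1 + c^2)


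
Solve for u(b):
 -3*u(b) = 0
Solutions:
 u(b) = 0


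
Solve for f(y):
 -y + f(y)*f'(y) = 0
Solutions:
 f(y) = -sqrt(C1 + y^2)
 f(y) = sqrt(C1 + y^2)


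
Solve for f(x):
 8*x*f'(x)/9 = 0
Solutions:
 f(x) = C1


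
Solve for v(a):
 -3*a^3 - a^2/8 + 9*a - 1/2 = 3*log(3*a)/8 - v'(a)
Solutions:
 v(a) = C1 + 3*a^4/4 + a^3/24 - 9*a^2/2 + 3*a*log(a)/8 + a/8 + 3*a*log(3)/8


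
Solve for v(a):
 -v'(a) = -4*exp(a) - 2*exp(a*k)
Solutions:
 v(a) = C1 + 4*exp(a) + 2*exp(a*k)/k


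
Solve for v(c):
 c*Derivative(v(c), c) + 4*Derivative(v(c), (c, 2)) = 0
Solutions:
 v(c) = C1 + C2*erf(sqrt(2)*c/4)


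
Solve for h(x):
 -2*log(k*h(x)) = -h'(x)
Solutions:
 li(k*h(x))/k = C1 + 2*x


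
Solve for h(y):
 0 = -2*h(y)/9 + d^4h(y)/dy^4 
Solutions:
 h(y) = C1*exp(-2^(1/4)*sqrt(3)*y/3) + C2*exp(2^(1/4)*sqrt(3)*y/3) + C3*sin(2^(1/4)*sqrt(3)*y/3) + C4*cos(2^(1/4)*sqrt(3)*y/3)


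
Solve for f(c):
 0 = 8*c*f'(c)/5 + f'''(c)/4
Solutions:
 f(c) = C1 + Integral(C2*airyai(-2*10^(2/3)*c/5) + C3*airybi(-2*10^(2/3)*c/5), c)


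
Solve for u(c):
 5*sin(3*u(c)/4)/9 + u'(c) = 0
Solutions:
 5*c/9 + 2*log(cos(3*u(c)/4) - 1)/3 - 2*log(cos(3*u(c)/4) + 1)/3 = C1


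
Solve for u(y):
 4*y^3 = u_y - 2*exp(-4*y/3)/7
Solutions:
 u(y) = C1 + y^4 - 3*exp(-4*y/3)/14


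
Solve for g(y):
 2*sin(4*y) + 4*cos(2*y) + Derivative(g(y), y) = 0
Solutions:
 g(y) = C1 - 2*sin(2*y) + cos(4*y)/2


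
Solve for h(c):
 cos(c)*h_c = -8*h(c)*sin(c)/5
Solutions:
 h(c) = C1*cos(c)^(8/5)


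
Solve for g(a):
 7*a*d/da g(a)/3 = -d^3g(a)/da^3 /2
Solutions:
 g(a) = C1 + Integral(C2*airyai(-14^(1/3)*3^(2/3)*a/3) + C3*airybi(-14^(1/3)*3^(2/3)*a/3), a)


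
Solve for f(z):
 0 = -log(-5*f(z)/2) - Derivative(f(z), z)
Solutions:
 Integral(1/(log(-_y) - log(2) + log(5)), (_y, f(z))) = C1 - z


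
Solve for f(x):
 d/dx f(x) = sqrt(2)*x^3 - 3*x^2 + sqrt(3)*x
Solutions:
 f(x) = C1 + sqrt(2)*x^4/4 - x^3 + sqrt(3)*x^2/2


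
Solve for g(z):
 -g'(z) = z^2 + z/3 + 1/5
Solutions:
 g(z) = C1 - z^3/3 - z^2/6 - z/5


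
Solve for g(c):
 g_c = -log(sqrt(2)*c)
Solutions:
 g(c) = C1 - c*log(c) - c*log(2)/2 + c


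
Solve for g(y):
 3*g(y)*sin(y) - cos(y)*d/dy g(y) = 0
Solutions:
 g(y) = C1/cos(y)^3


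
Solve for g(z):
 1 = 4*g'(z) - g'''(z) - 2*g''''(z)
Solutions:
 g(z) = C1 + C2*exp(-z*((12*sqrt(321) + 215)^(-1/3) + 2 + (12*sqrt(321) + 215)^(1/3))/12)*sin(sqrt(3)*z*(-(12*sqrt(321) + 215)^(1/3) + (12*sqrt(321) + 215)^(-1/3))/12) + C3*exp(-z*((12*sqrt(321) + 215)^(-1/3) + 2 + (12*sqrt(321) + 215)^(1/3))/12)*cos(sqrt(3)*z*(-(12*sqrt(321) + 215)^(1/3) + (12*sqrt(321) + 215)^(-1/3))/12) + C4*exp(z*(-1 + (12*sqrt(321) + 215)^(-1/3) + (12*sqrt(321) + 215)^(1/3))/6) + z/4


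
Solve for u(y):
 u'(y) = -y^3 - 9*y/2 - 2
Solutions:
 u(y) = C1 - y^4/4 - 9*y^2/4 - 2*y


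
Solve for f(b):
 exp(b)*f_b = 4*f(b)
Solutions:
 f(b) = C1*exp(-4*exp(-b))


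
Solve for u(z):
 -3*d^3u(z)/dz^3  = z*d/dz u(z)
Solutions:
 u(z) = C1 + Integral(C2*airyai(-3^(2/3)*z/3) + C3*airybi(-3^(2/3)*z/3), z)


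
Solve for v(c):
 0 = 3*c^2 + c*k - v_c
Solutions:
 v(c) = C1 + c^3 + c^2*k/2
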